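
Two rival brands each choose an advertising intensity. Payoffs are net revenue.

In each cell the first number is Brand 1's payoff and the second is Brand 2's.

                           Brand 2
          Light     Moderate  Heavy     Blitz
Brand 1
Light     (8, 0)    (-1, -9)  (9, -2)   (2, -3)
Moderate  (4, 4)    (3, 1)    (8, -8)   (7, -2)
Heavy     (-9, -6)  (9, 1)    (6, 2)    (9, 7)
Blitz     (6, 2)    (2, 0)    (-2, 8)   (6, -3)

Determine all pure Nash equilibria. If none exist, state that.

The pure Nash equilibria are (Light, Light), (Heavy, Blitz).

(Light, Light): Brand 1 gets 8, best alternative 6; Brand 2 gets 0, best alternative -2. No profitable deviation — NE.
(Light, Moderate): Brand 1 can switch to Moderate (-1 → 3). Not NE.
(Light, Heavy): Brand 2 can switch to Light (-2 → 0). Not NE.
(Light, Blitz): Brand 1 can switch to Moderate (2 → 7). Not NE.
(Moderate, Light): Brand 1 can switch to Light (4 → 8). Not NE.
(Moderate, Moderate): Brand 1 can switch to Heavy (3 → 9). Not NE.
(Moderate, Heavy): Brand 1 can switch to Light (8 → 9). Not NE.
(Heavy, Blitz): Brand 1 gets 9, best alternative 7; Brand 2 gets 7, best alternative 2. No profitable deviation — NE.
(The remaining 8 profiles each have a profitable deviation by the same check.)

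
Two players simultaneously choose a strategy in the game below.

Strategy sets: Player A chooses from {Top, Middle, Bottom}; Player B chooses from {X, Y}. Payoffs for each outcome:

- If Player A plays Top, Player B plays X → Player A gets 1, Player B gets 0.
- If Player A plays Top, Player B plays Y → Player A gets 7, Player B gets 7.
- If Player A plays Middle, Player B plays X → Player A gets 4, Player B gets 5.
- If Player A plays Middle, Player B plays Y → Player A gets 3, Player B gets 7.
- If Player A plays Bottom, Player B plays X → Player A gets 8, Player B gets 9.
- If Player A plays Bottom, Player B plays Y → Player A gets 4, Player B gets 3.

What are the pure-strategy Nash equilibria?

For each strategy profile, look for a profitable unilateral deviation.
(Top, X): Player A can switch to Middle (1 → 4). Not NE.
(Top, Y): Player A gets 7, best alternative 4; Player B gets 7, best alternative 0. No profitable deviation — NE.
(Middle, X): Player A can switch to Bottom (4 → 8). Not NE.
(Middle, Y): Player A can switch to Top (3 → 7). Not NE.
(Bottom, X): Player A gets 8, best alternative 4; Player B gets 9, best alternative 3. No profitable deviation — NE.
(Bottom, Y): Player A can switch to Top (4 → 7). Not NE.

Pure-strategy Nash equilibria: (Top, Y), (Bottom, X)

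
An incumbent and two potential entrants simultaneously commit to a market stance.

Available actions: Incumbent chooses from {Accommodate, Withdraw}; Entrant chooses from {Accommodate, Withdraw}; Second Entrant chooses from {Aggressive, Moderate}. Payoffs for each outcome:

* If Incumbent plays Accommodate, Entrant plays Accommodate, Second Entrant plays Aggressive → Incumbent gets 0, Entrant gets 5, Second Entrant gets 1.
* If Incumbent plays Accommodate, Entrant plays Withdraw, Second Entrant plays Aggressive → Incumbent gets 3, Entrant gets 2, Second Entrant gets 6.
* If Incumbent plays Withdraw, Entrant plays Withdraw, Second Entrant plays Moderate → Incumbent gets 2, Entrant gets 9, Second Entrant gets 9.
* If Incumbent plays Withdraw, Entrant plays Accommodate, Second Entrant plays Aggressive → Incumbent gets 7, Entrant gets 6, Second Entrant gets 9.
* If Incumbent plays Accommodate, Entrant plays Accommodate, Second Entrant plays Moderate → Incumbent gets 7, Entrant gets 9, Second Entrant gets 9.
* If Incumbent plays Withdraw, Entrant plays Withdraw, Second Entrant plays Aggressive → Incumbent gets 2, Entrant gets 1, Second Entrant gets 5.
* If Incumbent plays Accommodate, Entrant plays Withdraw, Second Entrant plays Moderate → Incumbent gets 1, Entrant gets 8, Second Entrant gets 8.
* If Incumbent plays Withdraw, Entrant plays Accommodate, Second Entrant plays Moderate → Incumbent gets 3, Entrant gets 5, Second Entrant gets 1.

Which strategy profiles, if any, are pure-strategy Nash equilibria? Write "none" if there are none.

The pure Nash equilibria are (Accommodate, Accommodate, Moderate) and (Withdraw, Accommodate, Aggressive) and (Withdraw, Withdraw, Moderate).

Incumbent against (Accommodate, Aggressive): payoffs 0, 7 → best response Withdraw.
Incumbent against (Accommodate, Moderate): payoffs 7, 3 → best response Accommodate.
Incumbent against (Withdraw, Aggressive): payoffs 3, 2 → best response Accommodate.
Incumbent against (Withdraw, Moderate): payoffs 1, 2 → best response Withdraw.
Entrant against (Accommodate, Aggressive): payoffs 5, 2 → best response Accommodate.
Entrant against (Accommodate, Moderate): payoffs 9, 8 → best response Accommodate.
Entrant against (Withdraw, Aggressive): payoffs 6, 1 → best response Accommodate.
Entrant against (Withdraw, Moderate): payoffs 5, 9 → best response Withdraw.
Second Entrant against (Accommodate, Accommodate): payoffs 1, 9 → best response Moderate.
Second Entrant against (Accommodate, Withdraw): payoffs 6, 8 → best response Moderate.
Second Entrant against (Withdraw, Accommodate): payoffs 9, 1 → best response Aggressive.
Second Entrant against (Withdraw, Withdraw): payoffs 5, 9 → best response Moderate.
Mutual best responses: (Accommodate, Accommodate, Moderate); (Withdraw, Accommodate, Aggressive); (Withdraw, Withdraw, Moderate).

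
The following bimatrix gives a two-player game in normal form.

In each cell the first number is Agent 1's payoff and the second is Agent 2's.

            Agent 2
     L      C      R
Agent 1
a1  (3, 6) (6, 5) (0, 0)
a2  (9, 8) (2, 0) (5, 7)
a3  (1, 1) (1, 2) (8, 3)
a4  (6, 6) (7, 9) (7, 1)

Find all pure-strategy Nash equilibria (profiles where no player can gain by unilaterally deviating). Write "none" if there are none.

Pure-strategy Nash equilibria: (a2, L); (a3, R); (a4, C)

Agent 1 against L: payoffs 3, 9, 1, 6 → best response a2.
Agent 1 against C: payoffs 6, 2, 1, 7 → best response a4.
Agent 1 against R: payoffs 0, 5, 8, 7 → best response a3.
Agent 2 against a1: payoffs 6, 5, 0 → best response L.
Agent 2 against a2: payoffs 8, 0, 7 → best response L.
Agent 2 against a3: payoffs 1, 2, 3 → best response R.
Agent 2 against a4: payoffs 6, 9, 1 → best response C.
Mutual best responses: (a2, L); (a3, R); (a4, C).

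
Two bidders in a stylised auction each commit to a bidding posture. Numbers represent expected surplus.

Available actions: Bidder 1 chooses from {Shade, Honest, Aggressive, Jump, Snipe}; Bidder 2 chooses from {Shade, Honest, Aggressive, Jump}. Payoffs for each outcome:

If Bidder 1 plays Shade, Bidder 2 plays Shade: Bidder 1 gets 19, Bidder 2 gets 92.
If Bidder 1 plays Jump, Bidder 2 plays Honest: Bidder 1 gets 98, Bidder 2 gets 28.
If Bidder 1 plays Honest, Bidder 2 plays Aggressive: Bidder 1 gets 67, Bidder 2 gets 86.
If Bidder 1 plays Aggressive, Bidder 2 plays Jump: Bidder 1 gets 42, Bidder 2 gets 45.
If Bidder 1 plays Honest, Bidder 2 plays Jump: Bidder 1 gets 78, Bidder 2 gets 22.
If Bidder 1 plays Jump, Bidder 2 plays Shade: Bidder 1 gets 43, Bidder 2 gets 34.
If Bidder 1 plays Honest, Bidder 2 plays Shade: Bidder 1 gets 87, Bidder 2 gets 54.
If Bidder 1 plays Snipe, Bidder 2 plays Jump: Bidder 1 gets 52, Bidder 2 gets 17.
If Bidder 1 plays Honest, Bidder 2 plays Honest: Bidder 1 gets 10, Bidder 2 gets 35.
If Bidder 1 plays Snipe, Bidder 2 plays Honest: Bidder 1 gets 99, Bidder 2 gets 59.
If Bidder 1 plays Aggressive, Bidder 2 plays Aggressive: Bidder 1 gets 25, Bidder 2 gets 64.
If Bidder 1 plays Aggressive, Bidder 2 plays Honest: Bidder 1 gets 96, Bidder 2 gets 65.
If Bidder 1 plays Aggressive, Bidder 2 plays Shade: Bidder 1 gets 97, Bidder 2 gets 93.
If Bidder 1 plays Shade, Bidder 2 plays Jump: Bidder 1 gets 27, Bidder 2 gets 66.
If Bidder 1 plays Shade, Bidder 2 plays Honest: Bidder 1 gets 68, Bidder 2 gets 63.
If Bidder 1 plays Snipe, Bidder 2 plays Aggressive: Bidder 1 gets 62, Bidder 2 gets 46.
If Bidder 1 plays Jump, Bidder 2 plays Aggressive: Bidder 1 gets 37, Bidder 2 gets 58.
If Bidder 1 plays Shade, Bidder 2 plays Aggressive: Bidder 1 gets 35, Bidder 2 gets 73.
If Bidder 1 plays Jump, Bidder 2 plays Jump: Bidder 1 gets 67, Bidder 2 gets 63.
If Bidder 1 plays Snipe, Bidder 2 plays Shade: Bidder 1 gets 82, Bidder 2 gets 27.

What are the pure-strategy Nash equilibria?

Bidder 1 against Shade: payoffs 19, 87, 97, 43, 82 → best response Aggressive.
Bidder 1 against Honest: payoffs 68, 10, 96, 98, 99 → best response Snipe.
Bidder 1 against Aggressive: payoffs 35, 67, 25, 37, 62 → best response Honest.
Bidder 1 against Jump: payoffs 27, 78, 42, 67, 52 → best response Honest.
Bidder 2 against Shade: payoffs 92, 63, 73, 66 → best response Shade.
Bidder 2 against Honest: payoffs 54, 35, 86, 22 → best response Aggressive.
Bidder 2 against Aggressive: payoffs 93, 65, 64, 45 → best response Shade.
Bidder 2 against Jump: payoffs 34, 28, 58, 63 → best response Jump.
Bidder 2 against Snipe: payoffs 27, 59, 46, 17 → best response Honest.
Mutual best responses: (Honest, Aggressive); (Aggressive, Shade); (Snipe, Honest).

The pure Nash equilibria are (Honest, Aggressive) and (Aggressive, Shade) and (Snipe, Honest).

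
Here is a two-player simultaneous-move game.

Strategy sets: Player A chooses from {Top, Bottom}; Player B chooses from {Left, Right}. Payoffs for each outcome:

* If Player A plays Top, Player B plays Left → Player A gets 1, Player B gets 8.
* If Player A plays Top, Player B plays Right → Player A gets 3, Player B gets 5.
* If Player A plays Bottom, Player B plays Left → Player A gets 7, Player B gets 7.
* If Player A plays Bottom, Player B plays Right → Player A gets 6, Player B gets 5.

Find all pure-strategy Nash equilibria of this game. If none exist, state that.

The unique pure-strategy Nash equilibrium is (Bottom, Left).

For each player, find the best response to each opponent profile; mutual best responses are the pure NE.
Player A against Left: payoffs 1, 7 → best response Bottom.
Player A against Right: payoffs 3, 6 → best response Bottom.
Player B against Top: payoffs 8, 5 → best response Left.
Player B against Bottom: payoffs 7, 5 → best response Left.
Mutual best responses: (Bottom, Left).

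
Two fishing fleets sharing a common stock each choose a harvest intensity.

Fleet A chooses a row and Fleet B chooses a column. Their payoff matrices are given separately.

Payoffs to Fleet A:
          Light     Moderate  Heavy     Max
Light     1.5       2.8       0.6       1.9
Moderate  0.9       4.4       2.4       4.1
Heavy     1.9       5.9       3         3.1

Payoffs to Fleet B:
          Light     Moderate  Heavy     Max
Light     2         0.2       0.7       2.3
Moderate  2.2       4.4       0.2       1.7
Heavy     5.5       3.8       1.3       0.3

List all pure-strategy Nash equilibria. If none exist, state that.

(Light, Light): Fleet A can switch to Heavy (1.5 → 1.9). Not NE.
(Light, Moderate): Fleet A can switch to Moderate (2.8 → 4.4). Not NE.
(Light, Heavy): Fleet A can switch to Moderate (0.6 → 2.4). Not NE.
(Light, Max): Fleet A can switch to Moderate (1.9 → 4.1). Not NE.
(Moderate, Light): Fleet A can switch to Light (0.9 → 1.5). Not NE.
(Moderate, Moderate): Fleet A can switch to Heavy (4.4 → 5.9). Not NE.
(Moderate, Heavy): Fleet A can switch to Heavy (2.4 → 3). Not NE.
(Moderate, Max): Fleet B can switch to Light (1.7 → 2.2). Not NE.
(Heavy, Light): Fleet A gets 1.9, best alternative 1.5; Fleet B gets 5.5, best alternative 3.8. No profitable deviation — NE.
(The remaining 3 profiles each have a profitable deviation by the same check.)

The unique pure-strategy Nash equilibrium is (Heavy, Light).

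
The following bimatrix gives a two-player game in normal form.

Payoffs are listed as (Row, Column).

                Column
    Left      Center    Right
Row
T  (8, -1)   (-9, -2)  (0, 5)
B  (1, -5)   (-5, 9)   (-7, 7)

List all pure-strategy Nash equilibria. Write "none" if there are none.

(T, Right), (B, Center)

For each player, find the best response to each opponent profile; mutual best responses are the pure NE.
Row against Left: payoffs 8, 1 → best response T.
Row against Center: payoffs -9, -5 → best response B.
Row against Right: payoffs 0, -7 → best response T.
Column against T: payoffs -1, -2, 5 → best response Right.
Column against B: payoffs -5, 9, 7 → best response Center.
Mutual best responses: (T, Right); (B, Center).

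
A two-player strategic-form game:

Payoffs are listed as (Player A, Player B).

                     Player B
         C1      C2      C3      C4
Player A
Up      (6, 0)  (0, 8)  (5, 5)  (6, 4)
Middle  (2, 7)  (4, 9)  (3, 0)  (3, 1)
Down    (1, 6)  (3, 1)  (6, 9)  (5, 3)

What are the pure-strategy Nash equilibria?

Player A against C1: payoffs 6, 2, 1 → best response Up.
Player A against C2: payoffs 0, 4, 3 → best response Middle.
Player A against C3: payoffs 5, 3, 6 → best response Down.
Player A against C4: payoffs 6, 3, 5 → best response Up.
Player B against Up: payoffs 0, 8, 5, 4 → best response C2.
Player B against Middle: payoffs 7, 9, 0, 1 → best response C2.
Player B against Down: payoffs 6, 1, 9, 3 → best response C3.
Mutual best responses: (Middle, C2); (Down, C3).

The pure Nash equilibria are (Middle, C2) and (Down, C3).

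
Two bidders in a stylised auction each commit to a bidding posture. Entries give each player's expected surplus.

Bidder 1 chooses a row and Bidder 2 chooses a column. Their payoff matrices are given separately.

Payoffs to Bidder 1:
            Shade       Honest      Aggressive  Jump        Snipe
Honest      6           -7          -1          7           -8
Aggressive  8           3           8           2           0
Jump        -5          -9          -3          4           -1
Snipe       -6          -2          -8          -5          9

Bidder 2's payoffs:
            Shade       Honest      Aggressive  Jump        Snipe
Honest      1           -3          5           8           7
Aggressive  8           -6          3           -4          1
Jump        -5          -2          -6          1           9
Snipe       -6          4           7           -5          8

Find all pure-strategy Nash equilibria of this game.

Bidder 1 against Shade: payoffs 6, 8, -5, -6 → best response Aggressive.
Bidder 1 against Honest: payoffs -7, 3, -9, -2 → best response Aggressive.
Bidder 1 against Aggressive: payoffs -1, 8, -3, -8 → best response Aggressive.
Bidder 1 against Jump: payoffs 7, 2, 4, -5 → best response Honest.
Bidder 1 against Snipe: payoffs -8, 0, -1, 9 → best response Snipe.
Bidder 2 against Honest: payoffs 1, -3, 5, 8, 7 → best response Jump.
Bidder 2 against Aggressive: payoffs 8, -6, 3, -4, 1 → best response Shade.
Bidder 2 against Jump: payoffs -5, -2, -6, 1, 9 → best response Snipe.
Bidder 2 against Snipe: payoffs -6, 4, 7, -5, 8 → best response Snipe.
Mutual best responses: (Honest, Jump); (Aggressive, Shade); (Snipe, Snipe).

Pure-strategy Nash equilibria: (Honest, Jump); (Aggressive, Shade); (Snipe, Snipe)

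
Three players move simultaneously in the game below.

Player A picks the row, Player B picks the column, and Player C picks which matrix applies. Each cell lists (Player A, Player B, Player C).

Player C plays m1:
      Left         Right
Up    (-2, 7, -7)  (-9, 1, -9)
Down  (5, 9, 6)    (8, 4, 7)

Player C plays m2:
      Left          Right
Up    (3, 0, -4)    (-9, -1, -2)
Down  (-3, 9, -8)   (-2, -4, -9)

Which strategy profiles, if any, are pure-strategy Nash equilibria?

Pure-strategy Nash equilibria: (Up, Left, m2); (Down, Left, m1)

Player A against (Left, m1): payoffs -2, 5 → best response Down.
Player A against (Left, m2): payoffs 3, -3 → best response Up.
Player A against (Right, m1): payoffs -9, 8 → best response Down.
Player A against (Right, m2): payoffs -9, -2 → best response Down.
Player B against (Up, m1): payoffs 7, 1 → best response Left.
Player B against (Up, m2): payoffs 0, -1 → best response Left.
Player B against (Down, m1): payoffs 9, 4 → best response Left.
Player B against (Down, m2): payoffs 9, -4 → best response Left.
Player C against (Up, Left): payoffs -7, -4 → best response m2.
Player C against (Up, Right): payoffs -9, -2 → best response m2.
Player C against (Down, Left): payoffs 6, -8 → best response m1.
Player C against (Down, Right): payoffs 7, -9 → best response m1.
Mutual best responses: (Up, Left, m2); (Down, Left, m1).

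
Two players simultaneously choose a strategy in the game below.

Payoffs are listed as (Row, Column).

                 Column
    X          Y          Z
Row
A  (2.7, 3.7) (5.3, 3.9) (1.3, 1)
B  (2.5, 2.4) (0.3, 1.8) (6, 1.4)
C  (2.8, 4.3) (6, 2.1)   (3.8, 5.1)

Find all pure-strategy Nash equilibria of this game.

(A, X): Row can switch to C (2.7 → 2.8). Not NE.
(A, Y): Row can switch to C (5.3 → 6). Not NE.
(A, Z): Row can switch to B (1.3 → 6). Not NE.
(B, X): Row can switch to A (2.5 → 2.7). Not NE.
(B, Y): Row can switch to A (0.3 → 5.3). Not NE.
(B, Z): Column can switch to X (1.4 → 2.4). Not NE.
(The remaining 3 profiles each have a profitable deviation by the same check.)

This game has no pure Nash equilibrium.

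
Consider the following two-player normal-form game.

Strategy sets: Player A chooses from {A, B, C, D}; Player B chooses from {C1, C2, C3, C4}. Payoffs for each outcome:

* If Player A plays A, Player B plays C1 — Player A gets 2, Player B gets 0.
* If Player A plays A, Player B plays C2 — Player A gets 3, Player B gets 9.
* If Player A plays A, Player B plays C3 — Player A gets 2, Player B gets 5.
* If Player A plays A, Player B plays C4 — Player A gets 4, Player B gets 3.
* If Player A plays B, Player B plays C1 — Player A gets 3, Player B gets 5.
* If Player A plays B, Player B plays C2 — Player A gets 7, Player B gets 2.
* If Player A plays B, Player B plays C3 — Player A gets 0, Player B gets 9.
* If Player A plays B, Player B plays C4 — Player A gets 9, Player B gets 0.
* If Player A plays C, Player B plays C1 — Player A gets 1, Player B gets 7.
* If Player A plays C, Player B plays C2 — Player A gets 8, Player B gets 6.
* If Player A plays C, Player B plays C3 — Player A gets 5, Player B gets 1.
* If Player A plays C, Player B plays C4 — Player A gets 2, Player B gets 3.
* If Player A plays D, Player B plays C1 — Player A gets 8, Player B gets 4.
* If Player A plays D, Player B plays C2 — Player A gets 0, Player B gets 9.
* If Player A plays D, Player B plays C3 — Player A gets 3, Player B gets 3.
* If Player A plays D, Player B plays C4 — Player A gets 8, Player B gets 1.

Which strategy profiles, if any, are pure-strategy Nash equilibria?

(A, C1): Player A can switch to B (2 → 3). Not NE.
(A, C2): Player A can switch to B (3 → 7). Not NE.
(A, C3): Player A can switch to C (2 → 5). Not NE.
(A, C4): Player A can switch to B (4 → 9). Not NE.
(B, C1): Player A can switch to D (3 → 8). Not NE.
(B, C2): Player A can switch to C (7 → 8). Not NE.
(B, C3): Player A can switch to A (0 → 2). Not NE.
(B, C4): Player B can switch to C1 (0 → 5). Not NE.
(The remaining 8 profiles each have a profitable deviation by the same check.)

none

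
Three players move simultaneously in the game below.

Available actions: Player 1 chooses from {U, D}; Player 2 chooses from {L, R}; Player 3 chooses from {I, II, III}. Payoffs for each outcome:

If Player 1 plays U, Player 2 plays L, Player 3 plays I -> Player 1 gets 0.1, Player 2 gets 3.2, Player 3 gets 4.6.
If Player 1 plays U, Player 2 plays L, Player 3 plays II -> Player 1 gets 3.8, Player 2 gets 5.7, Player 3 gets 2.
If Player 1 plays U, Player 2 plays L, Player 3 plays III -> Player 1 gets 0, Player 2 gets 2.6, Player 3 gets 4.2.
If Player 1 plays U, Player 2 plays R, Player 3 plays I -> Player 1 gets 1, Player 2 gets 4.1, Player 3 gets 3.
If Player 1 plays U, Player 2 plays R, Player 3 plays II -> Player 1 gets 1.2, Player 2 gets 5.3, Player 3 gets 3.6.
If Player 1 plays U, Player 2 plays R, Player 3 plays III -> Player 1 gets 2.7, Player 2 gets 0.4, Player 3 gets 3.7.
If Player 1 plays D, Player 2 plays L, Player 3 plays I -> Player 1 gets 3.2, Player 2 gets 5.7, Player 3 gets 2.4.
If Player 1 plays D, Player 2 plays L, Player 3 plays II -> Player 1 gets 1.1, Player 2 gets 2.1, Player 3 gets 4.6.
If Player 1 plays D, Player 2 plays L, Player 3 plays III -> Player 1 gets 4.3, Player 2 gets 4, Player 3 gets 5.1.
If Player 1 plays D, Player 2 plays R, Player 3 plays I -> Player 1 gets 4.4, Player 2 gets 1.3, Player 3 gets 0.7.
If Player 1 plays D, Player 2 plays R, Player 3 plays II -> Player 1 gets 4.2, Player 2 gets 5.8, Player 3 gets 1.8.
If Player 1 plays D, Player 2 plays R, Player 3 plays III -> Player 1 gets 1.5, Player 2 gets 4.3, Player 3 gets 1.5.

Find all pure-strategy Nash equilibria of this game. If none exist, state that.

(U, L, I): Player 1 can switch to D (0.1 → 3.2). Not NE.
(U, L, II): Player 3 can switch to I (2 → 4.6). Not NE.
(U, L, III): Player 1 can switch to D (0 → 4.3). Not NE.
(U, R, I): Player 1 can switch to D (1 → 4.4). Not NE.
(U, R, II): Player 1 can switch to D (1.2 → 4.2). Not NE.
(U, R, III): Player 2 can switch to L (0.4 → 2.6). Not NE.
(D, L, I): Player 3 can switch to II (2.4 → 4.6). Not NE.
(D, L, II): Player 1 can switch to U (1.1 → 3.8). Not NE.
(D, R, II): Player 1 gets 4.2, best alternative 1.2; Player 2 gets 5.8, best alternative 2.1; Player 3 gets 1.8, best alternative 1.5. No profitable deviation — NE.
(The remaining 3 profiles each have a profitable deviation by the same check.)

Pure NE: (D, R, II)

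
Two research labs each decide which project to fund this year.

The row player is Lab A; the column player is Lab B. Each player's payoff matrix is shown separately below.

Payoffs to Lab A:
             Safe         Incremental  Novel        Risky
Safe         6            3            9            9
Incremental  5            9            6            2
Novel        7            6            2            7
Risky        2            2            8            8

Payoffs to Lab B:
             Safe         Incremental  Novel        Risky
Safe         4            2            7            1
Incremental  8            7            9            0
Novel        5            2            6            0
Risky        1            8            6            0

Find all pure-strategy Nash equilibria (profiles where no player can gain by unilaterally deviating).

(Safe, Novel)

(Safe, Safe): Lab A can switch to Novel (6 → 7). Not NE.
(Safe, Incremental): Lab A can switch to Incremental (3 → 9). Not NE.
(Safe, Novel): Lab A gets 9, best alternative 8; Lab B gets 7, best alternative 4. No profitable deviation — NE.
(Safe, Risky): Lab B can switch to Safe (1 → 4). Not NE.
(Incremental, Safe): Lab A can switch to Safe (5 → 6). Not NE.
(Incremental, Incremental): Lab B can switch to Safe (7 → 8). Not NE.
(Incremental, Novel): Lab A can switch to Safe (6 → 9). Not NE.
(The remaining 9 profiles each have a profitable deviation by the same check.)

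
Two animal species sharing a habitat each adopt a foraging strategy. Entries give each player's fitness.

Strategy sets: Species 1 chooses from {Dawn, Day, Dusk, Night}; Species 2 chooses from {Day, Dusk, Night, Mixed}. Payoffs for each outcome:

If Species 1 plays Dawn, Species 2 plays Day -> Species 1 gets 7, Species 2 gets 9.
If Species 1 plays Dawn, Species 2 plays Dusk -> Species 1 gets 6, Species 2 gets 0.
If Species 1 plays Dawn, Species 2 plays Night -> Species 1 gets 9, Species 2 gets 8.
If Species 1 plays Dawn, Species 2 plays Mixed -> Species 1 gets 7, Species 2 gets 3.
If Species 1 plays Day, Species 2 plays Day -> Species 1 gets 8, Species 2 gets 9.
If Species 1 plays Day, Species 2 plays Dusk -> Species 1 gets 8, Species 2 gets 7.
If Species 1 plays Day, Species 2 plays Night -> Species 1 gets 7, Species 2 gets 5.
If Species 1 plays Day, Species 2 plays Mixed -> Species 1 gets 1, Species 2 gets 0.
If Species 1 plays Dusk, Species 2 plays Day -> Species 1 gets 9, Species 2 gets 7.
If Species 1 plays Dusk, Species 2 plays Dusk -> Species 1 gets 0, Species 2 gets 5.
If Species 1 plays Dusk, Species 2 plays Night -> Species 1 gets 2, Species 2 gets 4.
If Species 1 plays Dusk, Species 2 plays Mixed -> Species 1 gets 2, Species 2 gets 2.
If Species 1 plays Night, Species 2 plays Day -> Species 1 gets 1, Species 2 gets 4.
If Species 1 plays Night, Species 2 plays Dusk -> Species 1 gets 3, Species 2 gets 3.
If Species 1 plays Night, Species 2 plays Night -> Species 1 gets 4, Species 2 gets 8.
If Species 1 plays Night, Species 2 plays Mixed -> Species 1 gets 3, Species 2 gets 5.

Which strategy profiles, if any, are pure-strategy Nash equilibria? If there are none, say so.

(Dawn, Day): Species 1 can switch to Day (7 → 8). Not NE.
(Dawn, Dusk): Species 1 can switch to Day (6 → 8). Not NE.
(Dawn, Night): Species 2 can switch to Day (8 → 9). Not NE.
(Dawn, Mixed): Species 2 can switch to Day (3 → 9). Not NE.
(Day, Day): Species 1 can switch to Dusk (8 → 9). Not NE.
(Day, Dusk): Species 2 can switch to Day (7 → 9). Not NE.
(Day, Night): Species 1 can switch to Dawn (7 → 9). Not NE.
(Day, Mixed): Species 1 can switch to Dawn (1 → 7). Not NE.
(Dusk, Day): Species 1 gets 9, best alternative 8; Species 2 gets 7, best alternative 5. No profitable deviation — NE.
(Dusk, Dusk): Species 1 can switch to Dawn (0 → 6). Not NE.
(Dusk, Night): Species 1 can switch to Dawn (2 → 9). Not NE.
(The remaining 5 profiles each have a profitable deviation by the same check.)

The unique pure-strategy Nash equilibrium is (Dusk, Day).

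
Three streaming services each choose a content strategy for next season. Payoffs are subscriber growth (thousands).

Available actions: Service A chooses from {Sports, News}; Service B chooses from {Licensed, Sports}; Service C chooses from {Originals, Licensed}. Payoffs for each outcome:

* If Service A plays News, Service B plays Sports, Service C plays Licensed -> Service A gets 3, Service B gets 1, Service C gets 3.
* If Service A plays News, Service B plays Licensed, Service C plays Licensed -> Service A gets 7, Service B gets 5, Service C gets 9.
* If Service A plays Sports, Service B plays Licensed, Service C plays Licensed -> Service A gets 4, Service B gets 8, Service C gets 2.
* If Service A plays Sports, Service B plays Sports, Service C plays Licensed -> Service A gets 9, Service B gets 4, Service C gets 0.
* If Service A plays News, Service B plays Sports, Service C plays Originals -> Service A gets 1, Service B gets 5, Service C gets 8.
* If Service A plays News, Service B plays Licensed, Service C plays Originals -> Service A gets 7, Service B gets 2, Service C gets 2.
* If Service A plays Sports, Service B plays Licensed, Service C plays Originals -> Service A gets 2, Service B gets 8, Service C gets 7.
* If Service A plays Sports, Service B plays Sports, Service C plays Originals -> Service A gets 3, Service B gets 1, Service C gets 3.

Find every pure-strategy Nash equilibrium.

Pure NE: (News, Licensed, Licensed)

For each strategy profile, look for a profitable unilateral deviation.
(Sports, Licensed, Originals): Service A can switch to News (2 → 7). Not NE.
(Sports, Licensed, Licensed): Service A can switch to News (4 → 7). Not NE.
(Sports, Sports, Originals): Service B can switch to Licensed (1 → 8). Not NE.
(Sports, Sports, Licensed): Service B can switch to Licensed (4 → 8). Not NE.
(News, Licensed, Originals): Service B can switch to Sports (2 → 5). Not NE.
(News, Licensed, Licensed): Service A gets 7, best alternative 4; Service B gets 5, best alternative 1; Service C gets 9, best alternative 2. No profitable deviation — NE.
(News, Sports, Originals): Service A can switch to Sports (1 → 3). Not NE.
(News, Sports, Licensed): Service A can switch to Sports (3 → 9). Not NE.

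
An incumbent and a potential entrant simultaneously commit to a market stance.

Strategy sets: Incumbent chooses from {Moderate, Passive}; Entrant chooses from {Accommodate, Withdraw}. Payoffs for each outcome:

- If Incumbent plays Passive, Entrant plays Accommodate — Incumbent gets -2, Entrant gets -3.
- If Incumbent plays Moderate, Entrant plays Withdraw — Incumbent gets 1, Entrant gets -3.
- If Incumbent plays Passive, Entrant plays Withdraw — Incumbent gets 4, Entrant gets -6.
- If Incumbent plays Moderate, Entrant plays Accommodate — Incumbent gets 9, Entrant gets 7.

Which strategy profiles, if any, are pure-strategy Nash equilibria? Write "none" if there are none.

Check each profile: it is a Nash equilibrium iff no player can strictly gain by switching unilaterally.
(Moderate, Accommodate): Incumbent gets 9, best alternative -2; Entrant gets 7, best alternative -3. No profitable deviation — NE.
(Moderate, Withdraw): Incumbent can switch to Passive (1 → 4). Not NE.
(Passive, Accommodate): Incumbent can switch to Moderate (-2 → 9). Not NE.
(Passive, Withdraw): Entrant can switch to Accommodate (-6 → -3). Not NE.

Pure NE: (Moderate, Accommodate)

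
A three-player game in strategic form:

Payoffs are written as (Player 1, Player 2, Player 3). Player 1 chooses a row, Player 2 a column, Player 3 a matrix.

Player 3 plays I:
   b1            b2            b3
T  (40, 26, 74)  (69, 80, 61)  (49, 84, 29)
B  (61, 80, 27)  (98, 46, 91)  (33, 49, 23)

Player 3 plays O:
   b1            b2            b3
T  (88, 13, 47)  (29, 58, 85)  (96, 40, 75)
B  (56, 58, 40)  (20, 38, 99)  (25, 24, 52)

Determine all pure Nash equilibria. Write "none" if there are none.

The unique pure-strategy Nash equilibrium is (T, b2, O).

(T, b1, I): Player 1 can switch to B (40 → 61). Not NE.
(T, b1, O): Player 2 can switch to b2 (13 → 58). Not NE.
(T, b2, I): Player 1 can switch to B (69 → 98). Not NE.
(T, b2, O): Player 1 gets 29, best alternative 20; Player 2 gets 58, best alternative 40; Player 3 gets 85, best alternative 61. No profitable deviation — NE.
(T, b3, I): Player 3 can switch to O (29 → 75). Not NE.
(T, b3, O): Player 2 can switch to b2 (40 → 58). Not NE.
(B, b1, I): Player 3 can switch to O (27 → 40). Not NE.
(B, b1, O): Player 1 can switch to T (56 → 88). Not NE.
(B, b2, I): Player 2 can switch to b1 (46 → 80). Not NE.
(B, b2, O): Player 1 can switch to T (20 → 29). Not NE.
(B, b3, I): Player 1 can switch to T (33 → 49). Not NE.
(The remaining 1 profile has a profitable deviation by the same check.)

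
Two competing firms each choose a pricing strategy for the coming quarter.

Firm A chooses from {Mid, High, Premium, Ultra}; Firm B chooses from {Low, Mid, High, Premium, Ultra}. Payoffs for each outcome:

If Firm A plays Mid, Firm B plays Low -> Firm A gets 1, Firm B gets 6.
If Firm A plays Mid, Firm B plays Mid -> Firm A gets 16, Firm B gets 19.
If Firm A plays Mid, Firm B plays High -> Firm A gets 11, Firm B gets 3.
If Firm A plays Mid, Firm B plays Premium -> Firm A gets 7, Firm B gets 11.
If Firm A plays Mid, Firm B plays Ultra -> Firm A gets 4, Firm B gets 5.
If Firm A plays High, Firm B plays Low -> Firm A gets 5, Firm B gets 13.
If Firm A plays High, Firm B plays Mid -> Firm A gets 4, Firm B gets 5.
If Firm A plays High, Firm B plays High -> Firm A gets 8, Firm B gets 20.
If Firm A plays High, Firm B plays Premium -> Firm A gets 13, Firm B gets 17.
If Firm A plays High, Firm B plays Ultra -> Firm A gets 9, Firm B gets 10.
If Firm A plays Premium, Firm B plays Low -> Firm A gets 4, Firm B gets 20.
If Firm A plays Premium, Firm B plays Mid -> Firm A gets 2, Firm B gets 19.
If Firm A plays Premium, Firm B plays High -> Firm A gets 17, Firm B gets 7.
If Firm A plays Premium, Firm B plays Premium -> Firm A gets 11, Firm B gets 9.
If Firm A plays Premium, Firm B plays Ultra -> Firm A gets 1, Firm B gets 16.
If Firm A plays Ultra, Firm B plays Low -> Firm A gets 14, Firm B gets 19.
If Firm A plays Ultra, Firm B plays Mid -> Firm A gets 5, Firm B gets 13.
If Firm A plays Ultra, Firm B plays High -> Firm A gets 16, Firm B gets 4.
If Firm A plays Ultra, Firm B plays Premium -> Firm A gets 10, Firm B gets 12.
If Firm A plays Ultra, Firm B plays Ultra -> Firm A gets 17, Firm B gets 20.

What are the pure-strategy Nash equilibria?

(Mid, Low): Firm A can switch to High (1 → 5). Not NE.
(Mid, Mid): Firm A gets 16, best alternative 5; Firm B gets 19, best alternative 11. No profitable deviation — NE.
(Mid, High): Firm A can switch to Premium (11 → 17). Not NE.
(Mid, Premium): Firm A can switch to High (7 → 13). Not NE.
(Mid, Ultra): Firm A can switch to High (4 → 9). Not NE.
(High, Low): Firm A can switch to Ultra (5 → 14). Not NE.
(High, Mid): Firm A can switch to Mid (4 → 16). Not NE.
(High, High): Firm A can switch to Mid (8 → 11). Not NE.
(High, Premium): Firm B can switch to High (17 → 20). Not NE.
(Ultra, Ultra): Firm A gets 17, best alternative 9; Firm B gets 20, best alternative 19. No profitable deviation — NE.
(The remaining 10 profiles each have a profitable deviation by the same check.)

The pure Nash equilibria are (Mid, Mid), (Ultra, Ultra).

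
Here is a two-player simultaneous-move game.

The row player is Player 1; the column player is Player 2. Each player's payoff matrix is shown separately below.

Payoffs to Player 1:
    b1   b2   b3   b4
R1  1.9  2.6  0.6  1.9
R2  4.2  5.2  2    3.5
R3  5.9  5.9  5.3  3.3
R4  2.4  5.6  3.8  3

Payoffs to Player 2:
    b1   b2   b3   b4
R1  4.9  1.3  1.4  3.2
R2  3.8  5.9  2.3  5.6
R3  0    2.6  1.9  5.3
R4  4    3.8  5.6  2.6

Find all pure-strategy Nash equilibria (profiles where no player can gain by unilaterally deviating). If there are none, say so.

This game has no pure Nash equilibrium.

Check each profile: it is a Nash equilibrium iff no player can strictly gain by switching unilaterally.
(R1, b1): Player 1 can switch to R2 (1.9 → 4.2). Not NE.
(R1, b2): Player 1 can switch to R2 (2.6 → 5.2). Not NE.
(R1, b3): Player 1 can switch to R2 (0.6 → 2). Not NE.
(R1, b4): Player 1 can switch to R2 (1.9 → 3.5). Not NE.
(R2, b1): Player 1 can switch to R3 (4.2 → 5.9). Not NE.
(R2, b2): Player 1 can switch to R3 (5.2 → 5.9). Not NE.
(R2, b3): Player 1 can switch to R3 (2 → 5.3). Not NE.
(R2, b4): Player 2 can switch to b2 (5.6 → 5.9). Not NE.
(The remaining 8 profiles each have a profitable deviation by the same check.)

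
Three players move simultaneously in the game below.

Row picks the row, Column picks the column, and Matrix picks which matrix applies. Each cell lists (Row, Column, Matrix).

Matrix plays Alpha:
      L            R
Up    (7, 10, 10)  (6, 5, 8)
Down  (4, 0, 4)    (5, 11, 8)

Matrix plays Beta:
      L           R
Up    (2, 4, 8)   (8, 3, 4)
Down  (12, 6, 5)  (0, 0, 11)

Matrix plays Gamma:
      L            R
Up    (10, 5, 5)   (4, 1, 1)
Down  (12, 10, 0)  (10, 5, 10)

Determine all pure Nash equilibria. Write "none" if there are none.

Check each profile: it is a Nash equilibrium iff no player can strictly gain by switching unilaterally.
(Up, L, Alpha): Row gets 7, best alternative 4; Column gets 10, best alternative 5; Matrix gets 10, best alternative 8. No profitable deviation — NE.
(Up, L, Beta): Row can switch to Down (2 → 12). Not NE.
(Up, L, Gamma): Row can switch to Down (10 → 12). Not NE.
(Up, R, Alpha): Column can switch to L (5 → 10). Not NE.
(Up, R, Beta): Column can switch to L (3 → 4). Not NE.
(Up, R, Gamma): Row can switch to Down (4 → 10). Not NE.
(Down, L, Alpha): Row can switch to Up (4 → 7). Not NE.
(Down, L, Beta): Row gets 12, best alternative 2; Column gets 6, best alternative 0; Matrix gets 5, best alternative 4. No profitable deviation — NE.
(Down, L, Gamma): Matrix can switch to Alpha (0 → 4). Not NE.
(Down, R, Alpha): Row can switch to Up (5 → 6). Not NE.
(Down, R, Beta): Row can switch to Up (0 → 8). Not NE.
(Down, R, Gamma): Column can switch to L (5 → 10). Not NE.

The pure Nash equilibria are (Up, L, Alpha), (Down, L, Beta).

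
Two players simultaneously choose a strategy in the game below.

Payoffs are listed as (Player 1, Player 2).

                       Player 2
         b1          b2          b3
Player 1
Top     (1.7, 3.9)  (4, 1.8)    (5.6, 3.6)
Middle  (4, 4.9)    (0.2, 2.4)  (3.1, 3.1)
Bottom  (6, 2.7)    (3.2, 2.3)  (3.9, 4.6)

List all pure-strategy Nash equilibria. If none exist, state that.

Player 1 against b1: payoffs 1.7, 4, 6 → best response Bottom.
Player 1 against b2: payoffs 4, 0.2, 3.2 → best response Top.
Player 1 against b3: payoffs 5.6, 3.1, 3.9 → best response Top.
Player 2 against Top: payoffs 3.9, 1.8, 3.6 → best response b1.
Player 2 against Middle: payoffs 4.9, 2.4, 3.1 → best response b1.
Player 2 against Bottom: payoffs 2.7, 2.3, 4.6 → best response b3.
No profile is a mutual best response for all players.

This game has no pure Nash equilibrium.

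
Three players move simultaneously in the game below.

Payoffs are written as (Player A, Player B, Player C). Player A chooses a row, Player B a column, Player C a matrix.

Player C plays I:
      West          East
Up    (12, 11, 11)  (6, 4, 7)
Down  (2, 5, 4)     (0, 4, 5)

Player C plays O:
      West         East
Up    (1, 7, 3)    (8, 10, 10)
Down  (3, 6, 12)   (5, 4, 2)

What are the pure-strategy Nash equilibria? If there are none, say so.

Pure-strategy Nash equilibria: (Up, West, I); (Up, East, O); (Down, West, O)

(Up, West, I): Player A gets 12, best alternative 2; Player B gets 11, best alternative 4; Player C gets 11, best alternative 3. No profitable deviation — NE.
(Up, West, O): Player A can switch to Down (1 → 3). Not NE.
(Up, East, I): Player B can switch to West (4 → 11). Not NE.
(Up, East, O): Player A gets 8, best alternative 5; Player B gets 10, best alternative 7; Player C gets 10, best alternative 7. No profitable deviation — NE.
(Down, West, I): Player A can switch to Up (2 → 12). Not NE.
(Down, West, O): Player A gets 3, best alternative 1; Player B gets 6, best alternative 4; Player C gets 12, best alternative 4. No profitable deviation — NE.
(Down, East, I): Player A can switch to Up (0 → 6). Not NE.
(Down, East, O): Player A can switch to Up (5 → 8). Not NE.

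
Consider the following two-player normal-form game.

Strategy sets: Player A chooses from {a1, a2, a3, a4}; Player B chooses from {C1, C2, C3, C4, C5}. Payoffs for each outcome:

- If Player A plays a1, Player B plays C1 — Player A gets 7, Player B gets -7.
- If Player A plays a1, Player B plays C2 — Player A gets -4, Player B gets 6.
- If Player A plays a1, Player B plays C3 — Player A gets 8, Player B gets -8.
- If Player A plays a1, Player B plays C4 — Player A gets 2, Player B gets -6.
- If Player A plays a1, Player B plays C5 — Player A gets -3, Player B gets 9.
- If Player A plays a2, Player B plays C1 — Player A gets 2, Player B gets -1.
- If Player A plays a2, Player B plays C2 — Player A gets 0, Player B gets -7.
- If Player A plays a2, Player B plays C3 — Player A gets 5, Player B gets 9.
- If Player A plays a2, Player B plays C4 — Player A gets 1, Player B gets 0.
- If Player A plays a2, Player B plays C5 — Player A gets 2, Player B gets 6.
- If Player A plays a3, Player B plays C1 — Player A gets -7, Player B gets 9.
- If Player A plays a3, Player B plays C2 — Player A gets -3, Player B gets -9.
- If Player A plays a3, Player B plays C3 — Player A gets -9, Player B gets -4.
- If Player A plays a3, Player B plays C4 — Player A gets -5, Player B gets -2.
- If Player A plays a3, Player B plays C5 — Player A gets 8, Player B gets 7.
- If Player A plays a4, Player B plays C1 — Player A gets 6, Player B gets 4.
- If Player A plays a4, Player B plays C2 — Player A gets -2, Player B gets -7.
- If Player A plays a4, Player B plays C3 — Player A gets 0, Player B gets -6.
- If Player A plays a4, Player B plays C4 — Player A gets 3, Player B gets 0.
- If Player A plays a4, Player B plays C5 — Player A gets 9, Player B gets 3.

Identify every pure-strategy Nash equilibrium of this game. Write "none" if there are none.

For each player, find the best response to each opponent profile; mutual best responses are the pure NE.
Player A against C1: payoffs 7, 2, -7, 6 → best response a1.
Player A against C2: payoffs -4, 0, -3, -2 → best response a2.
Player A against C3: payoffs 8, 5, -9, 0 → best response a1.
Player A against C4: payoffs 2, 1, -5, 3 → best response a4.
Player A against C5: payoffs -3, 2, 8, 9 → best response a4.
Player B against a1: payoffs -7, 6, -8, -6, 9 → best response C5.
Player B against a2: payoffs -1, -7, 9, 0, 6 → best response C3.
Player B against a3: payoffs 9, -9, -4, -2, 7 → best response C1.
Player B against a4: payoffs 4, -7, -6, 0, 3 → best response C1.
No profile is a mutual best response for all players.

This game has no pure Nash equilibrium.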